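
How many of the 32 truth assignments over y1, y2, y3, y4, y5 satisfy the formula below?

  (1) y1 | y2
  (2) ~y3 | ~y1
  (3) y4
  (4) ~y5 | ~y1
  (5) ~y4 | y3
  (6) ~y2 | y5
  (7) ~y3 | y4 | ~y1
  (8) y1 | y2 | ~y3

There are 2^5 = 32 truth assignments over (y1, y2, y3, y4, y5).
Split on y5. With y5 = 1, the clauses containing y5 are satisfied and ~y5 drops from the rest; 1 of the 2^4 = 16 assignments to the other variables satisfy what remains.
With y5 = 0, by the same count on the reduced clause set, 0 assignments work.
(One model: y1=F, y2=T, y3=T, y4=T, y5=T.)
Total: 1 + 0 = 1.

1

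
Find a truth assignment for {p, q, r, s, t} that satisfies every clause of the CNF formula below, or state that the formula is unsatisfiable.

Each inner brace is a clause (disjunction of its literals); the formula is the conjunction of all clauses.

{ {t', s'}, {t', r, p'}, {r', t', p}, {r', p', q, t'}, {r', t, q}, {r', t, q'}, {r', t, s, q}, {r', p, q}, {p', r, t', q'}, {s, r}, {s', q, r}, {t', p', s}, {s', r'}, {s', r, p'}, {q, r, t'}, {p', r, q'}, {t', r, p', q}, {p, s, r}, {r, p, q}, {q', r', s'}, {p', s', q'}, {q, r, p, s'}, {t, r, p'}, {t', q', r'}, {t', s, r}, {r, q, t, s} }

Case t = 0:
Case r = 0:
Unit clause (s) forces s = 1.
Unit clause (q) forces q = 1.
Unit clause (p') forces p = 0.
All clauses are satisfied.

p ↦ 0,  q ↦ 1,  r ↦ 0,  s ↦ 1,  t ↦ 0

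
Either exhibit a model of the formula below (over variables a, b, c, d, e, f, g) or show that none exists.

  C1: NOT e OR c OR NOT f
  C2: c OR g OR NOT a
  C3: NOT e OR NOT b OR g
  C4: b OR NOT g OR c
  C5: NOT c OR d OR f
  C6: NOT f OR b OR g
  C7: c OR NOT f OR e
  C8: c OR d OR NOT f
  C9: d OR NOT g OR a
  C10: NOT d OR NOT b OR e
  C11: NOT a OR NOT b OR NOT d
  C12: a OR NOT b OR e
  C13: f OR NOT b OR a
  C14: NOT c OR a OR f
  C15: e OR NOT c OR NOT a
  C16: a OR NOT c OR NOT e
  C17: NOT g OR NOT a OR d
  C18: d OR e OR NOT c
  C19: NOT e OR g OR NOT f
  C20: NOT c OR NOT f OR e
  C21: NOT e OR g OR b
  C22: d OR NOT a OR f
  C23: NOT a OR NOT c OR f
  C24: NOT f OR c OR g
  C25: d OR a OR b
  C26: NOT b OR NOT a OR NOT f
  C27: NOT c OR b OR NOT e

a=false, b=false, c=false, d=true, e=false, f=false, g=false

Try e = false.
Try c = false.
(NOT f) alone gives f = false.
Try g = false.
(NOT a) alone gives a = false.
(NOT b) alone gives b = false.
(d) alone gives d = true.
All clauses are satisfied.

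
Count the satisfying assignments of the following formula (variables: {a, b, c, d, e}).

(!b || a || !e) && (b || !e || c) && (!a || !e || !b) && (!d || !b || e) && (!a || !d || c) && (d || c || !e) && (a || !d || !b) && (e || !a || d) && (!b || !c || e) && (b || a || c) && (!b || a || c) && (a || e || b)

There are 2^5 = 32 truth assignments over (a, b, c, d, e).
Split on d. With d = true, the clauses containing d are satisfied and !d drops from the rest; 3 of the 2^4 = 16 assignments to the other variables satisfy what remains.
With d = false, by the same count on the reduced clause set, 2 assignments work.
(One model: a=F, b=F, c=T, d=F, e=T.)
Total: 3 + 2 = 5.

5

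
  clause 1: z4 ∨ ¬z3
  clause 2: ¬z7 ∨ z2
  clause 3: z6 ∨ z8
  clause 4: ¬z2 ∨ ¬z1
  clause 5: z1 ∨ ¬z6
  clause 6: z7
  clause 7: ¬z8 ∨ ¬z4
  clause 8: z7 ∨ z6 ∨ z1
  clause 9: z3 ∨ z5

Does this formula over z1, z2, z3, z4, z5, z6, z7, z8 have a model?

Unit clause (z7) forces z7 = True.
Unit clause (z2) forces z2 = True.
Unit clause (¬z1) forces z1 = False.
Unit clause (¬z6) forces z6 = False.
Unit clause (z8) forces z8 = True.
Unit clause (¬z4) forces z4 = False.
Unit clause (¬z3) forces z3 = False.
Unit clause (z5) forces z5 = True.
All clauses are satisfied.
A satisfying assignment: z1: False; z2: True; z3: False; z4: False; z5: True; z6: False; z7: True; z8: True.

Yes, satisfiable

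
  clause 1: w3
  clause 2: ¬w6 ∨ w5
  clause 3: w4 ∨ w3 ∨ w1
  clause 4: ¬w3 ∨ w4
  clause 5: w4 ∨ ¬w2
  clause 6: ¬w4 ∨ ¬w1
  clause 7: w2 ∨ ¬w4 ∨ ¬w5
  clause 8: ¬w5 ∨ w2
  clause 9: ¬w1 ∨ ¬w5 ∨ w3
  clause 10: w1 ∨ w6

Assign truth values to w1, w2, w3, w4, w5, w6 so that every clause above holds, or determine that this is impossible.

From the singleton clause (w3), w3 = True.
From the singleton clause (w4), w4 = True.
From the singleton clause (¬w1), w1 = False.
From the singleton clause (w6), w6 = True.
From the singleton clause (w5), w5 = True.
From the singleton clause (w2), w2 = True.
Every clause now holds.

w1: False; w2: True; w3: True; w4: True; w5: True; w6: True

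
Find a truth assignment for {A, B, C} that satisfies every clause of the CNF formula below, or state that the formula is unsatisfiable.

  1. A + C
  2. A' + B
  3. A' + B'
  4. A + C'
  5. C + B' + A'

Try A = 1.
Unit clause (B) forces B = 1.
But (B') is also a unit clause — contradiction.
Undo A and try A = 0.
Unit clause (C) forces C = 1.
But (C') is also a unit clause — contradiction.
Both values of A lead to a conflict.

UNSATISFIABLE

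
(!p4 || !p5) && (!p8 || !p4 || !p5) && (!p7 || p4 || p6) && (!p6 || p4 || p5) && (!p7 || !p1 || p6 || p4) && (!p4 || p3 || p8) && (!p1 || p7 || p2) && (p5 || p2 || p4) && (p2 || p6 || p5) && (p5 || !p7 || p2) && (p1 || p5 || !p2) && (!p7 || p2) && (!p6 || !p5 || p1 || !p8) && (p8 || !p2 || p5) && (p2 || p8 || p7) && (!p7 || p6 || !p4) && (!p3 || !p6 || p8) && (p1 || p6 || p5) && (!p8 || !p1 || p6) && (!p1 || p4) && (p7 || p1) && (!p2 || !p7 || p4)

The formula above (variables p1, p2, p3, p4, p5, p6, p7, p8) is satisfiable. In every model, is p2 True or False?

True

Suppose p2 = false.
The clause (!p7) is unit, so p7 = false.
The clause (!p1) is unit, so p1 = false.
But (p1) is also a unit clause — contradiction.
So every satisfying assignment has p2 = True.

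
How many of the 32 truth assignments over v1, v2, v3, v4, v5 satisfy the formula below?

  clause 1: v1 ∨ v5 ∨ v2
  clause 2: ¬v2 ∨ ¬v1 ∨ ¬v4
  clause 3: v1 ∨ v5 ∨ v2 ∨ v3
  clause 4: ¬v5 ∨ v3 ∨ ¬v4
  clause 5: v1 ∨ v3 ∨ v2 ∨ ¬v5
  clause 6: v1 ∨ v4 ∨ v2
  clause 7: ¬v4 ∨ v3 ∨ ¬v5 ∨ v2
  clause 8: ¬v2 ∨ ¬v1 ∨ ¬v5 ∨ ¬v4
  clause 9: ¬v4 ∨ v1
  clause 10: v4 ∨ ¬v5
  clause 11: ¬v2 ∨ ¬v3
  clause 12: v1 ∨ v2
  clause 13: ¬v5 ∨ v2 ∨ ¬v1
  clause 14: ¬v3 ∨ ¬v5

6

There are 2^5 = 32 truth assignments over (v1, v2, v3, v4, v5).
Split on v5. With v5 = True, the clauses containing v5 are satisfied and ¬v5 drops from the rest; 0 of the 2^4 = 16 assignments to the other variables satisfy what remains.
With v5 = False, by the same count on the reduced clause set, 6 assignments work.
(One model: v1=F, v2=T, v3=F, v4=F, v5=F.)
Total: 0 + 6 = 6.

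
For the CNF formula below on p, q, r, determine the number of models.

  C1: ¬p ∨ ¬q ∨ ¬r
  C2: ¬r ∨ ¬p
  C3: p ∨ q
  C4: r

There are 2^3 = 8 truth assignments over (p, q, r).
Check each against the 4 clauses (columns in the order p, q, r):
  F F F  ✗ fails (p ∨ q)
  F F T  ✗ fails (p ∨ q)
  F T F  ✗ fails (r)
  F T T  ✓ satisfies all
  T F F  ✗ fails (r)
  T F T  ✗ fails (¬r ∨ ¬p)
  T T F  ✗ fails (r)
  T T T  ✗ fails (¬p ∨ ¬q ∨ ¬r)
1 of the 8 rows is a model.

1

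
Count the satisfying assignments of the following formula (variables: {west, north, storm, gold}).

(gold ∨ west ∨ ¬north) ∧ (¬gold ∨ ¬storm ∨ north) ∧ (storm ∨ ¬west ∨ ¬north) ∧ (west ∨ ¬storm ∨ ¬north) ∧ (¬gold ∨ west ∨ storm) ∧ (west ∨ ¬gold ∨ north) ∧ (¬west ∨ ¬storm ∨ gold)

5

There are 2^4 = 16 truth assignments over (west, north, storm, gold).
Check each against the 7 clauses (columns in the order west, north, storm, gold):
  F F F F  ✓ satisfies all
  F F F T  ✗ fails (¬gold ∨ west ∨ storm)
  F F T F  ✓ satisfies all
  F F T T  ✗ fails (¬gold ∨ ¬storm ∨ north)
  F T F F  ✗ fails (gold ∨ west ∨ ¬north)
  F T F T  ✗ fails (¬gold ∨ west ∨ storm)
  F T T F  ✗ fails (gold ∨ west ∨ ¬north)
  F T T T  ✗ fails (west ∨ ¬storm ∨ ¬north)
  T F F F  ✓ satisfies all
  T F F T  ✓ satisfies all
  T F T F  ✗ fails (¬west ∨ ¬storm ∨ gold)
  T F T T  ✗ fails (¬gold ∨ ¬storm ∨ north)
  T T F F  ✗ fails (storm ∨ ¬west ∨ ¬north)
  T T F T  ✗ fails (storm ∨ ¬west ∨ ¬north)
  T T T F  ✗ fails (¬west ∨ ¬storm ∨ gold)
  T T T T  ✓ satisfies all
5 of the 16 rows are models.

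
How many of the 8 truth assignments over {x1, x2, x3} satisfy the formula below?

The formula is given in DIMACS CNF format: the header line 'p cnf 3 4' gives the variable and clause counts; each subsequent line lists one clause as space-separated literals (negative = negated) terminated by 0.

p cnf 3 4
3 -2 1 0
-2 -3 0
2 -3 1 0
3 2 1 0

There are 2^3 = 8 truth assignments over (x1, x2, x3).
Check each against the 4 clauses (columns in the order x1, x2, x3):
  F F F  ✗ fails (x3 ∨ x2 ∨ x1)
  F F T  ✗ fails (x2 ∨ ¬x3 ∨ x1)
  F T F  ✗ fails (x3 ∨ ¬x2 ∨ x1)
  F T T  ✗ fails (¬x2 ∨ ¬x3)
  T F F  ✓ satisfies all
  T F T  ✓ satisfies all
  T T F  ✓ satisfies all
  T T T  ✗ fails (¬x2 ∨ ¬x3)
3 of the 8 rows are models.

3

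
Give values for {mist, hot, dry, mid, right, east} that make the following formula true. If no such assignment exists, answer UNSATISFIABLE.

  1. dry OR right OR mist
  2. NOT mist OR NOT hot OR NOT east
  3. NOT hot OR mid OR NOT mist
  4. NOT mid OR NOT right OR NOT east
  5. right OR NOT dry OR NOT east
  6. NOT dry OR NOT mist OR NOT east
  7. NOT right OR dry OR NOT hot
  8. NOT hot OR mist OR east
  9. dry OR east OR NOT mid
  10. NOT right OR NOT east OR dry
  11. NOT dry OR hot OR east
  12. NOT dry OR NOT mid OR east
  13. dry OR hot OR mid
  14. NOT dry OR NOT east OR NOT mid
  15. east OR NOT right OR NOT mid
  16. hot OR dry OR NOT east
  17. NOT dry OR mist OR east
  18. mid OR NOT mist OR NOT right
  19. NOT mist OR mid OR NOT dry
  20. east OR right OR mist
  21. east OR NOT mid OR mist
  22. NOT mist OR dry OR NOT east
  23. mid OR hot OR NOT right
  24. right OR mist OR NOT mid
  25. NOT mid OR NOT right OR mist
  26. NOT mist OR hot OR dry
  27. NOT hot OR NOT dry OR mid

Suppose dry = true.
Suppose right = true.
Suppose mid = false.
(NOT mist) alone gives mist = false.
(east) alone gives east = true.
(hot) alone gives hot = true.
But (NOT hot) is also a unit clause — contradiction.
Backtrack on mid: now try mid = true.
(NOT east) alone gives east = false.
But (east) is also a unit clause — contradiction.
Both values of mid lead to a conflict.
Backtrack on right: now try right = false.
(NOT east) alone gives east = false.
(hot) alone gives hot = true.
(mist) alone gives mist = true.
(mid) alone gives mid = true.
But (NOT mid) is also a unit clause — contradiction.
Both values of right lead to a conflict.
Backtrack on dry: now try dry = false.
Suppose right = true.
(NOT hot) alone gives hot = false.
(NOT east) alone gives east = false.
(NOT mid) alone gives mid = false.
But (mid) is also a unit clause — contradiction.
Backtrack on right: now try right = false.
(mist) alone gives mist = true.
(NOT east) alone gives east = false.
(NOT mid) alone gives mid = false.
(NOT hot) alone gives hot = false.
But (hot) is also a unit clause — contradiction.
Both values of right lead to a conflict.
Both values of dry lead to a conflict.

UNSATISFIABLE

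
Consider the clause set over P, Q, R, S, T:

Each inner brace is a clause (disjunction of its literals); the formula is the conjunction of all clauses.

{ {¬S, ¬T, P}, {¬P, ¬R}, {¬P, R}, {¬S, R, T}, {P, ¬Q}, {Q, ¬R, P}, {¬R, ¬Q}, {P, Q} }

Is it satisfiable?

No, unsatisfiable

Branch on P: set P = False.
The clause (¬Q) is unit, so Q = False.
But (Q) is also a unit clause — contradiction.
Undo P and try P = True.
The clause (¬R) is unit, so R = False.
But (R) is also a unit clause — contradiction.
Either choice for P ends in contradiction.
No assignment satisfies every clause.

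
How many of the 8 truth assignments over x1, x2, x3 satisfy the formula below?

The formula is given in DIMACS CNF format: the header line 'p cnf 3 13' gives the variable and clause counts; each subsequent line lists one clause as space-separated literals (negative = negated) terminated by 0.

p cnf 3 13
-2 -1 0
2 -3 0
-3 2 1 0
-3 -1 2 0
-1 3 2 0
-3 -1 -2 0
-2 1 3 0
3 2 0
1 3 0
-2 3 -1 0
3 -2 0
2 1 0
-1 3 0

1

There are 2^3 = 8 truth assignments over (x1, x2, x3).
Split on x1. With x1 = True, the clauses containing x1 are satisfied and ¬x1 drops from the rest; 0 of the 2^2 = 4 assignments to the other variables satisfy what remains.
With x1 = False, by the same count on the reduced clause set, 1 assignment works.
Total: 0 + 1 = 1.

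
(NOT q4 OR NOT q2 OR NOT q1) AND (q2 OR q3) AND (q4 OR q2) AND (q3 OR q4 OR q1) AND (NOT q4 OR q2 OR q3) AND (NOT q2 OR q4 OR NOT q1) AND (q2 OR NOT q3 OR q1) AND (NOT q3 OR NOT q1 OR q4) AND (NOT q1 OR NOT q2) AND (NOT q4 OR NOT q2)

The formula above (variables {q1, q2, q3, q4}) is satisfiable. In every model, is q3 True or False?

Suppose q3 = false.
From the singleton clause (q2), q2 = true.
From the singleton clause (NOT q1), q1 = false.
From the singleton clause (q4), q4 = true.
That conflicts with the unit clause (NOT q4).
So every satisfying assignment has q3 = True.

True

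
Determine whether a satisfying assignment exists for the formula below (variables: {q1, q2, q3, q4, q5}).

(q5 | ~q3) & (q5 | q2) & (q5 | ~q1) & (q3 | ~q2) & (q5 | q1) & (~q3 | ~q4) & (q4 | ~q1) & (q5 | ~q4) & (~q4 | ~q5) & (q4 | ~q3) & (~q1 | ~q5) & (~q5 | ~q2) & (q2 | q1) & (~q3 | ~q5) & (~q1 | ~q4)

No

Suppose q5 = 1.
Unit clause (~q4) forces q4 = 0.
Unit clause (~q1) forces q1 = 0.
Unit clause (~q3) forces q3 = 0.
Unit clause (~q2) forces q2 = 0.
That conflicts with the unit clause (q2).
So q5 must be the other value — set q5 = 0.
Unit clause (~q3) forces q3 = 0.
Unit clause (q2) forces q2 = 1.
That conflicts with the unit clause (~q2).
Neither q5 = 1 nor q5 = 0 works.
No assignment satisfies every clause.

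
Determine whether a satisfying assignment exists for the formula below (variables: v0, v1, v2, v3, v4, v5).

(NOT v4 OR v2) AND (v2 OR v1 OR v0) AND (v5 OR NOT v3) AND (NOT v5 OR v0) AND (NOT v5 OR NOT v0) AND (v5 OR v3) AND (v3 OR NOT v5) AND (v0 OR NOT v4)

No

Suppose v4 = false.
Suppose v5 = true.
(v0) alone gives v0 = true.
But (NOT v0) is also a unit clause — contradiction.
Undo v5 and try v5 = false.
(NOT v3) alone gives v3 = false.
But (v3) is also a unit clause — contradiction.
Either choice for v5 ends in contradiction.
Undo v4 and try v4 = true.
(v2) alone gives v2 = true.
(v0) alone gives v0 = true.
(NOT v5) alone gives v5 = false.
(NOT v3) alone gives v3 = false.
But (v3) is also a unit clause — contradiction.
Either choice for v4 ends in contradiction.
No assignment satisfies every clause.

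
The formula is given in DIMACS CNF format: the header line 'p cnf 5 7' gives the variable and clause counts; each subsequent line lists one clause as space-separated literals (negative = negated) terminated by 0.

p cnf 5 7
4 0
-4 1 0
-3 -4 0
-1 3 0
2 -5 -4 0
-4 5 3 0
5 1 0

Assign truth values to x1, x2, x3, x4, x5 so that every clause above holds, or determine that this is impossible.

UNSATISFIABLE

Unit clause (x4) forces x4 = True.
Unit clause (x1) forces x1 = True.
Unit clause (¬x3) forces x3 = False.
Now (x3) is unsatisfied and unit — conflict.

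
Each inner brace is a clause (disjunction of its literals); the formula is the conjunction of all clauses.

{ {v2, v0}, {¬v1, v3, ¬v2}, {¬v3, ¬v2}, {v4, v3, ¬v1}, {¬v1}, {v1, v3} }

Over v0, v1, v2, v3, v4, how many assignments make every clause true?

2

There are 2^5 = 32 truth assignments over (v0, v1, v2, v3, v4).
Split on v3. With v3 = True, the clauses containing v3 are satisfied and ¬v3 drops from the rest; 2 of the 2^4 = 16 assignments to the other variables satisfy what remains.
With v3 = False, by the same count on the reduced clause set, 0 assignments work.
Total: 2 + 0 = 2.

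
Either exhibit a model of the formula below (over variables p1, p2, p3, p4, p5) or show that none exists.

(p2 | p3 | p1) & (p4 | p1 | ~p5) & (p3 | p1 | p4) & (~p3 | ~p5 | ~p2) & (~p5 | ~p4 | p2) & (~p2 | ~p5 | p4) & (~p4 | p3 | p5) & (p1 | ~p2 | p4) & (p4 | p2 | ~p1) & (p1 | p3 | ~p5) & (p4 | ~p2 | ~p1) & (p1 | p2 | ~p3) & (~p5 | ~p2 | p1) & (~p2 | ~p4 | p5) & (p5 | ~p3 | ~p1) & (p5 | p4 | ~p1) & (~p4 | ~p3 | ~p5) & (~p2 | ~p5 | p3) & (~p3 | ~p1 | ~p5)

Branch on p2: set p2 = 1.
Branch on p3: set p3 = 0.
From the singleton clause (~p5), p5 = 0.
From the singleton clause (~p4), p4 = 0.
From the singleton clause (p1), p1 = 1.
That conflicts with the unit clause (~p1).
That branch fails; take p3 = 1 instead.
From the singleton clause (~p5), p5 = 0.
From the singleton clause (~p4), p4 = 0.
From the singleton clause (p1), p1 = 1.
That conflicts with the unit clause (~p1).
Neither p3 = 1 nor p3 = 0 works.
That branch fails; take p2 = 0 instead.
Branch on p3: set p3 = 1.
From the singleton clause (p1), p1 = 1.
From the singleton clause (p4), p4 = 1.
From the singleton clause (~p5), p5 = 0.
That conflicts with the unit clause (p5).
That branch fails; take p3 = 0 instead.
From the singleton clause (p1), p1 = 1.
From the singleton clause (p4), p4 = 1.
From the singleton clause (~p5), p5 = 0.
That conflicts with the unit clause (p5).
Neither p3 = 1 nor p3 = 0 works.
Neither p2 = 1 nor p2 = 0 works.

UNSATISFIABLE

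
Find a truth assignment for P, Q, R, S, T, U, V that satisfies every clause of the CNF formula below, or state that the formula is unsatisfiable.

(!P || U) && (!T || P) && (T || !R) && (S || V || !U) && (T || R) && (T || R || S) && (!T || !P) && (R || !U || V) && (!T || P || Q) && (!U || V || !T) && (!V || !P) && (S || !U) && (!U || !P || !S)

UNSATISFIABLE

Case P = false:
Unit clause (!T) forces T = false.
Unit clause (!R) forces R = false.
That conflicts with the unit clause (R).
That branch fails; take P = true instead.
Unit clause (U) forces U = true.
Unit clause (!T) forces T = false.
Unit clause (!R) forces R = false.
That conflicts with the unit clause (R).
Either choice for P ends in contradiction.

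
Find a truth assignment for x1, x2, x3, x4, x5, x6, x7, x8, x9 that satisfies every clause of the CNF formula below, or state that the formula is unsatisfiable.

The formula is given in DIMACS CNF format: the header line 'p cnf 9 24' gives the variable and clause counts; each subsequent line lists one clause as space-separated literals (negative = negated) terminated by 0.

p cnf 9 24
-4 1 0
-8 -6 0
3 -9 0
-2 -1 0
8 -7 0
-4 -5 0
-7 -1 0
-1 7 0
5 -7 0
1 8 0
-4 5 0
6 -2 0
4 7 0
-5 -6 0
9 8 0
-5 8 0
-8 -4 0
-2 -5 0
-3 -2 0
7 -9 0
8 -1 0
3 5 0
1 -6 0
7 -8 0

Try x4 = False.
(x7) alone gives x7 = True.
(x8) alone gives x8 = True.
(¬x6) alone gives x6 = False.
(¬x1) alone gives x1 = False.
(x5) alone gives x5 = True.
(¬x2) alone gives x2 = False.
Try x3 = False.
(¬x9) alone gives x9 = False.
All clauses are satisfied.

x1: False, x2: False, x3: False, x4: False, x5: True, x6: False, x7: True, x8: True, x9: False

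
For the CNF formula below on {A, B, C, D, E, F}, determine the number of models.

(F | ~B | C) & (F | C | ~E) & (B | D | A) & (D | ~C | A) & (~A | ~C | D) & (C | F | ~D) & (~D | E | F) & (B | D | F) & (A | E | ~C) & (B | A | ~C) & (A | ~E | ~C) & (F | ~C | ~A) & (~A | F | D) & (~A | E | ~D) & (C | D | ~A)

There are 2^6 = 64 truth assignments over (A, B, C, D, E, F).
Split on A. With A = 1, the clauses containing A are satisfied and ~A drops from the rest; 4 of the 2^5 = 32 assignments to the other variables satisfy what remains.
With A = 0, by the same count on the reduced clause set, 6 assignments work.
(One model: A=F, B=F, C=F, D=T, E=F, F=T.)
Total: 4 + 6 = 10.

10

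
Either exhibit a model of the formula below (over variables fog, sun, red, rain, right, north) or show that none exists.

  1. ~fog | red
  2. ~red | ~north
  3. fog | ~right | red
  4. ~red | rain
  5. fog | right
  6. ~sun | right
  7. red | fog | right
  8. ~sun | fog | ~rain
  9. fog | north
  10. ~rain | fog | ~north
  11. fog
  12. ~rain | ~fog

UNSATISFIABLE

The clause (fog) is unit, so fog = 1.
The clause (red) is unit, so red = 1.
The clause (~north) is unit, so north = 0.
The clause (rain) is unit, so rain = 1.
But (~rain) is also a unit clause — contradiction.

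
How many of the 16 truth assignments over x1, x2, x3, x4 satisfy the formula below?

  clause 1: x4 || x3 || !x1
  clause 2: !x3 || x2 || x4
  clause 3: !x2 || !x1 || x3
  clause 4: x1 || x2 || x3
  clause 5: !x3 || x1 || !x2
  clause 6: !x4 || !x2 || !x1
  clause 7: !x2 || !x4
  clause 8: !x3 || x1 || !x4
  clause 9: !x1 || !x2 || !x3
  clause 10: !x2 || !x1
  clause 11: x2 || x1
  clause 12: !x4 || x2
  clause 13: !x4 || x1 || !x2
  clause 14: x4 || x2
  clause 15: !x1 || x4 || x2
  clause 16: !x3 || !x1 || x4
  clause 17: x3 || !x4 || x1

1

There are 2^4 = 16 truth assignments over (x1, x2, x3, x4).
Check each against the 17 clauses (columns in the order x1, x2, x3, x4):
  F F F F  ✗ fails (x1 || x2 || x3)
  F F F T  ✗ fails (x1 || x2 || x3)
  F F T F  ✗ fails (!x3 || x2 || x4)
  F F T T  ✗ fails (!x3 || x1 || !x4)
  F T F F  ✓ satisfies all
  F T F T  ✗ fails (!x2 || !x4)
  F T T F  ✗ fails (!x3 || x1 || !x2)
  F T T T  ✗ fails (!x3 || x1 || !x2)
  T F F F  ✗ fails (x4 || x3 || !x1)
  T F F T  ✗ fails (!x4 || x2)
  T F T F  ✗ fails (!x3 || x2 || x4)
  T F T T  ✗ fails (!x4 || x2)
  T T F F  ✗ fails (x4 || x3 || !x1)
  T T F T  ✗ fails (!x2 || !x1 || x3)
  T T T F  ✗ fails (!x1 || !x2 || !x3)
  T T T T  ✗ fails (!x4 || !x2 || !x1)
1 of the 16 rows is a model.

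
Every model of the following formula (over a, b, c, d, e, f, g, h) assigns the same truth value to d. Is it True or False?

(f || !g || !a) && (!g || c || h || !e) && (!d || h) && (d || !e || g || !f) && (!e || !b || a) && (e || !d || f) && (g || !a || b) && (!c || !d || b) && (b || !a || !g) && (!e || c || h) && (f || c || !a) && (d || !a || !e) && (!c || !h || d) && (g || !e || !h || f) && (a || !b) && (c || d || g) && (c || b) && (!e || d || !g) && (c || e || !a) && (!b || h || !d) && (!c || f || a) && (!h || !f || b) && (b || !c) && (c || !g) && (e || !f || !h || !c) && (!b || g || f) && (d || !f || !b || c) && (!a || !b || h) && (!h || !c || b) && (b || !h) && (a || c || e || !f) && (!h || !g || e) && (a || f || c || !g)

True

Suppose d = false.
Case a = false:
From the singleton clause (!b), b = false.
From the singleton clause (c), c = true.
That conflicts with the unit clause (!c).
That branch fails; take a = true instead.
From the singleton clause (!e), e = false.
From the singleton clause (c), c = true.
From the singleton clause (!h), h = false.
From the singleton clause (b), b = true.
That conflicts with the unit clause (!b).
Neither a = true nor a = false works.
So every satisfying assignment has d = True.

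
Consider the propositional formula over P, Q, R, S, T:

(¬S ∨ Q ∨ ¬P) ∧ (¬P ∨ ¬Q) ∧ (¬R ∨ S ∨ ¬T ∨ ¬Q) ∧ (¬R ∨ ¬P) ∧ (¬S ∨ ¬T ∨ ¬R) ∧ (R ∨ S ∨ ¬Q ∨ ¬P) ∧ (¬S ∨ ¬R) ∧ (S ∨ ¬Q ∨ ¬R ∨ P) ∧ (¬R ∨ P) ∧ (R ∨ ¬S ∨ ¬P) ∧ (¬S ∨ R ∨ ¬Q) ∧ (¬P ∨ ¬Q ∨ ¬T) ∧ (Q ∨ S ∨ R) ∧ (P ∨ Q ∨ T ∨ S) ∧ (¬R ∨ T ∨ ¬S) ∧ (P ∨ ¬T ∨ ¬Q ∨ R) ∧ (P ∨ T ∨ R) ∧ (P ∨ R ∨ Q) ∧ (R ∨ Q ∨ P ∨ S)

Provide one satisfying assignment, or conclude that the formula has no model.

UNSATISFIABLE

Suppose P = False.
The clause (¬R) is unit, so R = False.
The clause (T) is unit, so T = True.
The clause (¬Q) is unit, so Q = False.
But (Q) is also a unit clause — contradiction.
Undo P and try P = True.
The clause (¬Q) is unit, so Q = False.
The clause (¬S) is unit, so S = False.
The clause (¬R) is unit, so R = False.
But (R) is also a unit clause — contradiction.
Neither P = True nor P = False works.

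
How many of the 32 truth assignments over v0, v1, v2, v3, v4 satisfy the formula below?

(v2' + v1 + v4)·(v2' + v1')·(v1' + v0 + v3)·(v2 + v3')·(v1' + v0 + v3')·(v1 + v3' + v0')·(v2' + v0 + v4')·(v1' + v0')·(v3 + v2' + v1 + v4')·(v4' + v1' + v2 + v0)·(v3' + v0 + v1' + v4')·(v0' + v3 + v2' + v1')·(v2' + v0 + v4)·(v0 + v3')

4

There are 2^5 = 32 truth assignments over (v0, v1, v2, v3, v4).
Split on v3. With v3 = 1, the clauses containing v3 are satisfied and v3' drops from the rest; 0 of the 2^4 = 16 assignments to the other variables satisfy what remains.
With v3 = 0, by the same count on the reduced clause set, 4 assignments work.
(One model: v0=F, v1=F, v2=F, v3=F, v4=F.)
Total: 0 + 4 = 4.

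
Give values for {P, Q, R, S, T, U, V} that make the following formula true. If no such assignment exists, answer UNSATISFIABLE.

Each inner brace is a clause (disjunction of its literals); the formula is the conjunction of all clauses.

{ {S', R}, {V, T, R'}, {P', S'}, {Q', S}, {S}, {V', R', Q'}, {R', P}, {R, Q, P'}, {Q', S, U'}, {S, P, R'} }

Unit clause (S) forces S = 1.
Unit clause (R) forces R = 1.
Unit clause (P') forces P = 0.
That conflicts with the unit clause (P).

UNSATISFIABLE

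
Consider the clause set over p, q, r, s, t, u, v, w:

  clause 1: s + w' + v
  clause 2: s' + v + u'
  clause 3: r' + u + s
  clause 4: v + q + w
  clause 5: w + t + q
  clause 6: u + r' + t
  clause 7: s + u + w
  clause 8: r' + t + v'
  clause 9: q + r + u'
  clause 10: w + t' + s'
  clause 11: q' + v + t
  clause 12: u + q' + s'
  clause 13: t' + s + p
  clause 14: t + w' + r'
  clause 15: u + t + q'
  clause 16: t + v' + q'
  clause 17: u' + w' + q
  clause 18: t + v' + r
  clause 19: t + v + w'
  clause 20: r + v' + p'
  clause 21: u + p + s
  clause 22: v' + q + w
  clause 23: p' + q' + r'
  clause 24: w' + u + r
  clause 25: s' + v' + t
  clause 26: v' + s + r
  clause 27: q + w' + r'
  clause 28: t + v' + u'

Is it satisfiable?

Suppose s = 1.
Suppose v = 1.
Unit clause (t) forces t = 1.
Unit clause (w) forces w = 1.
Suppose u = 1.
Unit clause (q) forces q = 1.
Suppose r = 0.
Unit clause (p') forces p = 0.
This assignment satisfies each clause.
A satisfying assignment: p: 0,  q: 1,  r: 0,  s: 1,  t: 1,  u: 1,  v: 1,  w: 1.

Yes, satisfiable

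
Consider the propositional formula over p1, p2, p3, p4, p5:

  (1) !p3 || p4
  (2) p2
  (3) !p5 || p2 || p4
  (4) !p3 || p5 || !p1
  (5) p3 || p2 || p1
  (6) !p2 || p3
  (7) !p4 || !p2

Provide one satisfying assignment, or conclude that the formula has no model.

UNSATISFIABLE

(p2) alone gives p2 = true.
(p3) alone gives p3 = true.
(p4) alone gives p4 = true.
Now (!p4) is unsatisfied and unit — conflict.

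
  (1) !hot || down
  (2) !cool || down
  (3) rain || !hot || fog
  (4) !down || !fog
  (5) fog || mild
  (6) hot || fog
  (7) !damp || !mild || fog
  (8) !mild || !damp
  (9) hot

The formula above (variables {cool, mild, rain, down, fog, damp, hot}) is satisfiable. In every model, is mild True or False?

Suppose mild = false.
From the singleton clause (fog), fog = true.
From the singleton clause (!down), down = false.
From the singleton clause (!hot), hot = false.
That conflicts with the unit clause (hot).
So every satisfying assignment has mild = True.

True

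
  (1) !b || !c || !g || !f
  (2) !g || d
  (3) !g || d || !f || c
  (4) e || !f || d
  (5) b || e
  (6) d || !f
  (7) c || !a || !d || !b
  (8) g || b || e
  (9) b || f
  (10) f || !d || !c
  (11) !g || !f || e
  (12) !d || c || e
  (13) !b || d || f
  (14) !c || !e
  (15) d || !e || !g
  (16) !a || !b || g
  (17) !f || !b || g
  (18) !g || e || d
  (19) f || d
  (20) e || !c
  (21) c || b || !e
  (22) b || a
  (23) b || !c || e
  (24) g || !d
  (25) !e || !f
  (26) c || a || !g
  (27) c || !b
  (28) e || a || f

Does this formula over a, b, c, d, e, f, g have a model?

No, unsatisfiable

Case g = false:
From the singleton clause (!d), d = false.
From the singleton clause (!f), f = false.
That conflicts with the unit clause (f).
That branch fails; take g = true instead.
From the singleton clause (d), d = true.
Case b = true:
From the singleton clause (c), c = true.
From the singleton clause (!f), f = false.
That conflicts with the unit clause (f).
That branch fails; take b = false instead.
From the singleton clause (e), e = true.
From the singleton clause (f), f = true.
That conflicts with the unit clause (!f).
Either choice for b ends in contradiction.
Either choice for g ends in contradiction.
No assignment satisfies every clause.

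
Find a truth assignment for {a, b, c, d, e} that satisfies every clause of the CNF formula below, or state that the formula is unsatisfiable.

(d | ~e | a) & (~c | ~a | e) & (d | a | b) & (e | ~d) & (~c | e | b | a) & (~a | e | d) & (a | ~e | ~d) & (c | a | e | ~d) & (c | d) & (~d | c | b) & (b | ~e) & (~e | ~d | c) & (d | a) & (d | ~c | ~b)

a=1, b=1, c=1, d=1, e=1

Try e = 1.
From the singleton clause (b), b = 1.
Try d = 1.
From the singleton clause (a), a = 1.
From the singleton clause (c), c = 1.
Every clause now holds.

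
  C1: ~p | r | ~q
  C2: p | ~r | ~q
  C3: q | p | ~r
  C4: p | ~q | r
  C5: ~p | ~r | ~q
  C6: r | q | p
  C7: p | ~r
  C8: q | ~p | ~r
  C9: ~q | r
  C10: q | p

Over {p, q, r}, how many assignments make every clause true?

There are 2^3 = 8 truth assignments over (p, q, r).
Split on p. With p = 1, the clauses containing p are satisfied and ~p drops from the rest; 1 of the 2^2 = 4 assignments to the other variables satisfy what remains.
With p = 0, by the same count on the reduced clause set, 0 assignments work.
Total: 1 + 0 = 1.

1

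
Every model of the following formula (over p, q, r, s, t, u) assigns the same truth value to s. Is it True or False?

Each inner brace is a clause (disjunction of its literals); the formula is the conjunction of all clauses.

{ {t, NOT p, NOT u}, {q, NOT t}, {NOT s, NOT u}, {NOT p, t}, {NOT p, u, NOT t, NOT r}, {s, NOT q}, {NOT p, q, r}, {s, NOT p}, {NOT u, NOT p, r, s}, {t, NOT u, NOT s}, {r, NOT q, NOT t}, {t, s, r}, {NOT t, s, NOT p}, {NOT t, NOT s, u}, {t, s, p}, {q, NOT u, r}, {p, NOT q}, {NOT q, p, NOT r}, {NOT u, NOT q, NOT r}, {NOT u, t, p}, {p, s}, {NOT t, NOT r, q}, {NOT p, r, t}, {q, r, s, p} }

Suppose s = false.
From the singleton clause (NOT q), q = false.
From the singleton clause (NOT t), t = false.
From the singleton clause (NOT p), p = false.
That conflicts with the unit clause (p).
So every satisfying assignment has s = True.

True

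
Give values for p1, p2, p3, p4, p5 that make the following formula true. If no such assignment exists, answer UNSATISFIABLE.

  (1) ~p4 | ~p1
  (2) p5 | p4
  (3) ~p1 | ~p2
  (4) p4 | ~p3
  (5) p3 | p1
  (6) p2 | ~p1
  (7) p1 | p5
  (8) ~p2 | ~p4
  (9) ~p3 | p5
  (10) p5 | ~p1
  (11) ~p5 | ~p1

Case p4 = 1:
(~p1) alone gives p1 = 0.
(p3) alone gives p3 = 1.
(p5) alone gives p5 = 1.
(~p2) alone gives p2 = 0.
Every clause now holds.

p1 ↦ 0, p2 ↦ 0, p3 ↦ 1, p4 ↦ 1, p5 ↦ 1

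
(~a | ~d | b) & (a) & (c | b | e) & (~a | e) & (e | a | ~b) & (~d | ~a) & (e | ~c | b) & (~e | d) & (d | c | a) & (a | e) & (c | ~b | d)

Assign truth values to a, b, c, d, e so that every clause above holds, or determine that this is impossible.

UNSATISFIABLE

The clause (a) is unit, so a = 1.
The clause (e) is unit, so e = 1.
The clause (~d) is unit, so d = 0.
Now (d) is unsatisfied and unit — conflict.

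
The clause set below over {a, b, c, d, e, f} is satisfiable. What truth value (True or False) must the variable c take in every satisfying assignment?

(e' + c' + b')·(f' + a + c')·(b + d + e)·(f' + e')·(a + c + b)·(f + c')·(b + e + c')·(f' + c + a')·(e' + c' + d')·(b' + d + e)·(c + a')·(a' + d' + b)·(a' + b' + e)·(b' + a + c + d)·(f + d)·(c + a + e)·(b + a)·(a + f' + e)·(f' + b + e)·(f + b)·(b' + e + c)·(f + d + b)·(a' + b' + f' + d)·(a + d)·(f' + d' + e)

Suppose c = 1.
(f) alone gives f = 1.
(a) alone gives a = 1.
(e') alone gives e = 0.
(b) alone gives b = 1.
Now (b') is unsatisfied and unit — conflict.
So every satisfying assignment has c = False.

False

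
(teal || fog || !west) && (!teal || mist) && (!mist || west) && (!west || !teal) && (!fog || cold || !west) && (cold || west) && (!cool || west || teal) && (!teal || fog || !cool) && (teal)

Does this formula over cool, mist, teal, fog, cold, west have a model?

Unit clause (teal) forces teal = true.
Unit clause (mist) forces mist = true.
Unit clause (west) forces west = true.
But (!west) is also a unit clause — contradiction.
No assignment satisfies every clause.

No, unsatisfiable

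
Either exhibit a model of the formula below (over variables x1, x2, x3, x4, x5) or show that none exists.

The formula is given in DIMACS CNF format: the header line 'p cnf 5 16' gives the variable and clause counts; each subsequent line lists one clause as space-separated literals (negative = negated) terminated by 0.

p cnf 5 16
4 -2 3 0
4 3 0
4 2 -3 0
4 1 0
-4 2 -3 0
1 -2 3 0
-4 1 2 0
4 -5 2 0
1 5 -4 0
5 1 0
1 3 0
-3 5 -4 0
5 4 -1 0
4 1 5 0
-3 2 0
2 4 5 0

x1 ↦ True, x2 ↦ True, x3 ↦ True, x4 ↦ True, x5 ↦ True

Suppose x4 = True.
Suppose x2 = True.
Suppose x1 = True.
Suppose x3 = True.
(x5) alone gives x5 = True.
This assignment satisfies each clause.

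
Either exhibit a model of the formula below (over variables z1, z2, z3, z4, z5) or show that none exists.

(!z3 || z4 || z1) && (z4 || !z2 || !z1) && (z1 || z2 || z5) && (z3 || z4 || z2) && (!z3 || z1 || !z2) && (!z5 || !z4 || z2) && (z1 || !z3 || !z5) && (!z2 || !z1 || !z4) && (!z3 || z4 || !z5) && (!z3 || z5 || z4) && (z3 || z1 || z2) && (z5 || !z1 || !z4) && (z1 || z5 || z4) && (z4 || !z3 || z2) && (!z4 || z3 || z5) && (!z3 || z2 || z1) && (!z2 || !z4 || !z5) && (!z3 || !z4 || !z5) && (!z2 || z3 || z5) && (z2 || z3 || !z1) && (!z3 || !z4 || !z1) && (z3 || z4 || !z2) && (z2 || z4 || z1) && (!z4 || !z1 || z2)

Branch on z3: set z3 = false.
Branch on z4: set z4 = true.
Unit clause (z5) forces z5 = true.
Unit clause (z2) forces z2 = true.
But (!z2) is also a unit clause — contradiction.
Undo z4 and try z4 = false.
Unit clause (z2) forces z2 = true.
But (!z2) is also a unit clause — contradiction.
Either choice for z4 ends in contradiction.
Undo z3 and try z3 = true.
Branch on z4: set z4 = true.
Unit clause (!z5) forces z5 = false.
Unit clause (!z1) forces z1 = false.
Unit clause (z2) forces z2 = true.
But (!z2) is also a unit clause — contradiction.
Undo z4 and try z4 = false.
Unit clause (z1) forces z1 = true.
Unit clause (!z2) forces z2 = false.
But (z2) is also a unit clause — contradiction.
Either choice for z4 ends in contradiction.
Either choice for z3 ends in contradiction.

UNSATISFIABLE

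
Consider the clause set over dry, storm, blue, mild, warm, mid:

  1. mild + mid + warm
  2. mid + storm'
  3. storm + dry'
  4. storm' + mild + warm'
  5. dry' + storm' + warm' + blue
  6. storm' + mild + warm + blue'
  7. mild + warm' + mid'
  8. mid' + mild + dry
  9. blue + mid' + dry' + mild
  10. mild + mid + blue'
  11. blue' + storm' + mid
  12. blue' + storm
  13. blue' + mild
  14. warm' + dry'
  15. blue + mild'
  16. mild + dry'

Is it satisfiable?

Suppose mid = 1.
Suppose storm = 1.
Suppose mild = 1.
Unit clause (blue) forces blue = 1.
Suppose warm = 0.
No clause remains; dry is free.
A satisfying assignment: dry ↦ 1, storm ↦ 1, blue ↦ 1, mild ↦ 1, warm ↦ 0, mid ↦ 1.

Satisfiable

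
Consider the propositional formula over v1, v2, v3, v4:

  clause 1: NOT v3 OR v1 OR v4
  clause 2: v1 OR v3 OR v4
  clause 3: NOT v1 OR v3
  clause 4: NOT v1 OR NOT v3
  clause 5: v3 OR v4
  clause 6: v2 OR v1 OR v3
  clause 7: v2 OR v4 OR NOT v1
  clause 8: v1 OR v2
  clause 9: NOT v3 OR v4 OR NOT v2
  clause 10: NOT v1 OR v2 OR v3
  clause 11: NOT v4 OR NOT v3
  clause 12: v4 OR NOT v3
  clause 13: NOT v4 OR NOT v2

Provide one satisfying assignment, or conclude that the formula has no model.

UNSATISFIABLE

Try v1 = false.
From the singleton clause (v2), v2 = true.
From the singleton clause (NOT v4), v4 = false.
From the singleton clause (NOT v3), v3 = false.
Now (v3) is unsatisfied and unit — conflict.
Undo v1 and try v1 = true.
From the singleton clause (v3), v3 = true.
Now (NOT v3) is unsatisfied and unit — conflict.
Both values of v1 lead to a conflict.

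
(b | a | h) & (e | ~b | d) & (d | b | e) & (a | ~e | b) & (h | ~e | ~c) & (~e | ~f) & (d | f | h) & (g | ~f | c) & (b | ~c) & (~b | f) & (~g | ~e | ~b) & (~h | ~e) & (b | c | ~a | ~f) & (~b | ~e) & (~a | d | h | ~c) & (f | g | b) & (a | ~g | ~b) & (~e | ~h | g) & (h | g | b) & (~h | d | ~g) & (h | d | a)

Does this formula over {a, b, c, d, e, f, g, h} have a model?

Yes

Branch on e: set e = 0.
Branch on b: set b = 1.
From the singleton clause (d), d = 1.
From the singleton clause (f), f = 1.
Branch on g: set g = 0.
From the singleton clause (c), c = 1.
No clause remains; a, h are free.
A satisfying assignment: a=1; b=1; c=1; d=1; e=0; f=1; g=0; h=1.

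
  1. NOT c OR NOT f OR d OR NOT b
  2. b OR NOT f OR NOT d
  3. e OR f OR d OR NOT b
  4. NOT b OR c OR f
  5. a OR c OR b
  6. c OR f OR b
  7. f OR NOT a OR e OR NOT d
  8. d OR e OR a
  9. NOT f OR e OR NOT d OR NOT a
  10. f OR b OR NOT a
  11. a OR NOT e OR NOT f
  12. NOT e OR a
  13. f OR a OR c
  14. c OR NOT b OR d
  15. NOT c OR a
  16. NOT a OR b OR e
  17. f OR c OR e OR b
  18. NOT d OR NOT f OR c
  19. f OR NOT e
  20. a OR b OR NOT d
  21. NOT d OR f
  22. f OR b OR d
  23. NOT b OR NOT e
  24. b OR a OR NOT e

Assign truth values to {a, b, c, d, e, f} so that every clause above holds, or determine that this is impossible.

Branch on e: set e = true.
The clause (a) is unit, so a = true.
The clause (f) is unit, so f = true.
The clause (NOT b) is unit, so b = false.
The clause (NOT d) is unit, so d = false.
No clause remains; c is free.

a=true, b=false, c=true, d=false, e=true, f=true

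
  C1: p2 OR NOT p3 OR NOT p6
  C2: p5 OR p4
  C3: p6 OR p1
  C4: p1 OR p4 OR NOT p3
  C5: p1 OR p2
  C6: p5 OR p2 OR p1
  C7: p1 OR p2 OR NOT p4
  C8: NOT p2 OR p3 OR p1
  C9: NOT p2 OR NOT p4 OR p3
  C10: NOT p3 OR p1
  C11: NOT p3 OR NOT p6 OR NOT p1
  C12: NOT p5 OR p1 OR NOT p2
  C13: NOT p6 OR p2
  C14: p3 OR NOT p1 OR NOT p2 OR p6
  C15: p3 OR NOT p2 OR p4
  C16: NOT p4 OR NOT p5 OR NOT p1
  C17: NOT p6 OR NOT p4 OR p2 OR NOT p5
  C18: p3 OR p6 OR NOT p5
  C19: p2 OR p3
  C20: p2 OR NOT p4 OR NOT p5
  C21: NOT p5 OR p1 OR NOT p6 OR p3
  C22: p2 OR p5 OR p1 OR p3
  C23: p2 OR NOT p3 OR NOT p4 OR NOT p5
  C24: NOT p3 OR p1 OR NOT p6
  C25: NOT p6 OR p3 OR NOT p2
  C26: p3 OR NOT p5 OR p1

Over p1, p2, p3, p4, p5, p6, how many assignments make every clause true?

There are 2^6 = 64 truth assignments over (p1, p2, p3, p4, p5, p6).
Split on p2. With p2 = true, the clauses containing p2 are satisfied and NOT p2 drops from the rest; 2 of the 2^5 = 32 assignments to the other variables satisfy what remains.
With p2 = false, by the same count on the reduced clause set, 2 assignments work.
(One model: p1=T, p2=F, p3=T, p4=F, p5=T, p6=F.)
Total: 2 + 2 = 4.

4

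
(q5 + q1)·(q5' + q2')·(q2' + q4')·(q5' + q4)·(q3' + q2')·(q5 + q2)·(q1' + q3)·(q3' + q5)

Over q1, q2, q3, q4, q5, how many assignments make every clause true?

There are 2^5 = 32 truth assignments over (q1, q2, q3, q4, q5).
Split on q4. With q4 = 1, the clauses containing q4 are satisfied and q4' drops from the rest; 3 of the 2^4 = 16 assignments to the other variables satisfy what remains.
With q4 = 0, by the same count on the reduced clause set, 0 assignments work.
Total: 3 + 0 = 3.

3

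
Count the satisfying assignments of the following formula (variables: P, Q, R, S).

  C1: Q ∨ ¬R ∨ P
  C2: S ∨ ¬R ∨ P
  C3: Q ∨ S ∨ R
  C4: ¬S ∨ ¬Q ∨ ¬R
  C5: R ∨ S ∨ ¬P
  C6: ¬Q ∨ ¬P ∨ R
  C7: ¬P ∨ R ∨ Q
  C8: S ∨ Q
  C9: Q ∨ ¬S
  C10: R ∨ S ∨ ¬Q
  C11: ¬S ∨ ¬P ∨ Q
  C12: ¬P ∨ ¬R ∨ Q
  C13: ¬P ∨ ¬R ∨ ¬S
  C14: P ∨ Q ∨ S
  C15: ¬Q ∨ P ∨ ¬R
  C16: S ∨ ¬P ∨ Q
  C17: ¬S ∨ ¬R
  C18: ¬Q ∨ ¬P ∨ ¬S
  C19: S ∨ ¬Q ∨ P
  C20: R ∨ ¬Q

1

There are 2^4 = 16 truth assignments over (P, Q, R, S).
Check each against the 20 clauses (columns in the order P, Q, R, S):
  F F F F  ✗ fails (Q ∨ S ∨ R)
  F F F T  ✗ fails (Q ∨ ¬S)
  F F T F  ✗ fails (Q ∨ ¬R ∨ P)
  F F T T  ✗ fails (Q ∨ ¬R ∨ P)
  F T F F  ✗ fails (R ∨ S ∨ ¬Q)
  F T F T  ✗ fails (R ∨ ¬Q)
  F T T F  ✗ fails (S ∨ ¬R ∨ P)
  F T T T  ✗ fails (¬S ∨ ¬Q ∨ ¬R)
  T F F F  ✗ fails (Q ∨ S ∨ R)
  T F F T  ✗ fails (¬P ∨ R ∨ Q)
  T F T F  ✗ fails (S ∨ Q)
  T F T T  ✗ fails (Q ∨ ¬S)
  T T F F  ✗ fails (R ∨ S ∨ ¬P)
  T T F T  ✗ fails (¬Q ∨ ¬P ∨ R)
  T T T F  ✓ satisfies all
  T T T T  ✗ fails (¬S ∨ ¬Q ∨ ¬R)
1 of the 16 rows is a model.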